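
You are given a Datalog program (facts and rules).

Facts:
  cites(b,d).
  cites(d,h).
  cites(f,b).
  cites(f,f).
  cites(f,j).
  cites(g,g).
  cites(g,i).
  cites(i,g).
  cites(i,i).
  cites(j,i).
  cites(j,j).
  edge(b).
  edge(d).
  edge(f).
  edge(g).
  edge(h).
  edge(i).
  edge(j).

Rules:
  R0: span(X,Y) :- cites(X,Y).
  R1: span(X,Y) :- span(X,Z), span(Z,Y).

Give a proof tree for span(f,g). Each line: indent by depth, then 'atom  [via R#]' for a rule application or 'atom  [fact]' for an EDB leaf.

span(f,g)  [via R1]
  span(f,i)  [via R1]
    span(f,j)  [via R0]
      cites(f,j)  [fact]
    span(j,i)  [via R0]
      cites(j,i)  [fact]
  span(i,g)  [via R0]
    cites(i,g)  [fact]

round 1: derive span(b,d) via R0 from cites(b,d)
round 1: derive span(d,h) via R0 from cites(d,h)
round 1: derive span(f,b) via R0 from cites(f,b)
round 1: derive span(f,f) via R0 from cites(f,f)
round 1: derive span(f,j) via R0 from cites(f,j)
round 1: derive span(g,g) via R0 from cites(g,g)
round 1: derive span(g,i) via R0 from cites(g,i)
round 1: derive span(i,g) via R0 from cites(i,g)
round 1: derive span(i,i) via R0 from cites(i,i)
round 1: derive span(j,i) via R0 from cites(j,i)
round 1: derive span(j,j) via R0 from cites(j,j)
round 2: derive span(b,h) via R1 from span(b,d), span(d,h)
round 2: derive span(f,d) via R1 from span(f,b), span(b,d)
round 2: derive span(f,i) via R1 from span(f,j), span(j,i)
round 2: derive span(j,g) via R1 from span(j,i), span(i,g)
round 3: derive span(f,g) via R1 from span(f,i), span(i,g)
round 3: derive span(f,h) via R1 from span(f,b), span(b,h)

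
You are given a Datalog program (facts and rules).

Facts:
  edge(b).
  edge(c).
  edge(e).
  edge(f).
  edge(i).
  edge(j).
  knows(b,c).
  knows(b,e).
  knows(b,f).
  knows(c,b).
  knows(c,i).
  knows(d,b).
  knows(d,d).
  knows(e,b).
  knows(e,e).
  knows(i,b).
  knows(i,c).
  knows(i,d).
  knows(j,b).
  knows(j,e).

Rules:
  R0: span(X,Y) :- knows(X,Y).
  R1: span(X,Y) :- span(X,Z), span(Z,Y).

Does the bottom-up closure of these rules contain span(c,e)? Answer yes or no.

round 1: derive span(b,c) via R0 from knows(b,c)
round 1: derive span(b,e) via R0 from knows(b,e)
round 1: derive span(b,f) via R0 from knows(b,f)
round 1: derive span(c,b) via R0 from knows(c,b)
round 1: derive span(c,i) via R0 from knows(c,i)
round 1: derive span(d,b) via R0 from knows(d,b)
round 1: derive span(d,d) via R0 from knows(d,d)
round 1: derive span(e,b) via R0 from knows(e,b)
round 1: derive span(e,e) via R0 from knows(e,e)
round 1: derive span(i,b) via R0 from knows(i,b)
round 1: derive span(i,c) via R0 from knows(i,c)
round 1: derive span(i,d) via R0 from knows(i,d)
round 1: derive span(j,b) via R0 from knows(j,b)
round 1: derive span(j,e) via R0 from knows(j,e)
round 2: derive span(b,b) via R1 from span(b,c), span(c,b)
round 2: derive span(b,i) via R1 from span(b,c), span(c,i)
round 2: derive span(c,c) via R1 from span(c,b), span(b,c)
round 2: derive span(c,d) via R1 from span(c,i), span(i,d)
round 2: derive span(c,e) via R1 from span(c,b), span(b,e)
round 2: derive span(c,f) via R1 from span(c,b), span(b,f)
round 2: derive span(d,c) via R1 from span(d,b), span(b,c)
round 2: derive span(d,e) via R1 from span(d,b), span(b,e)
round 2: derive span(d,f) via R1 from span(d,b), span(b,f)
round 2: derive span(e,c) via R1 from span(e,b), span(b,c)
round 2: derive span(e,f) via R1 from span(e,b), span(b,f)
round 2: derive span(i,e) via R1 from span(i,b), span(b,e)
round 2: derive span(i,f) via R1 from span(i,b), span(b,f)
round 2: derive span(i,i) via R1 from span(i,c), span(c,i)
round 2: derive span(j,c) via R1 from span(j,b), span(b,c)
round 2: derive span(j,f) via R1 from span(j,b), span(b,f)
round 3: derive span(b,d) via R1 from span(b,c), span(c,d)
round 3: derive span(d,i) via R1 from span(d,b), span(b,i)
round 3: derive span(e,d) via R1 from span(e,c), span(c,d)
round 3: derive span(e,i) via R1 from span(e,b), span(b,i)
round 3: derive span(j,d) via R1 from span(j,c), span(c,d)
round 3: derive span(j,i) via R1 from span(j,b), span(b,i)

yes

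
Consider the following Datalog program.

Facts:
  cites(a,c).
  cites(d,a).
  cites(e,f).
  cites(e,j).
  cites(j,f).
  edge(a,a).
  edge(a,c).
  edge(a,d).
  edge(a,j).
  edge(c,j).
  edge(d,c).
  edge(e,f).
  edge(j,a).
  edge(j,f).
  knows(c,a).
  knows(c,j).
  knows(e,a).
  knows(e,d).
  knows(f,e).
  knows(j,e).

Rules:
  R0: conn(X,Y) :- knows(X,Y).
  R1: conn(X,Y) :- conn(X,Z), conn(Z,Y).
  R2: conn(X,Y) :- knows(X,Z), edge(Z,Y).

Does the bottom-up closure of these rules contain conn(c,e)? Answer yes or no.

round 1: derive conn(c,a) via R0 from knows(c,a)
round 1: derive conn(c,j) via R0 from knows(c,j)
round 1: derive conn(e,a) via R0 from knows(e,a)
round 1: derive conn(e,d) via R0 from knows(e,d)
round 1: derive conn(f,e) via R0 from knows(f,e)
round 1: derive conn(j,e) via R0 from knows(j,e)
round 1: derive conn(c,c) via R2 from knows(c,a), edge(a,c)
round 1: derive conn(c,d) via R2 from knows(c,a), edge(a,d)
round 1: derive conn(c,f) via R2 from knows(c,j), edge(j,f)
round 1: derive conn(e,c) via R2 from knows(e,a), edge(a,c)
round 1: derive conn(e,j) via R2 from knows(e,a), edge(a,j)
round 1: derive conn(f,f) via R2 from knows(f,e), edge(e,f)
round 1: derive conn(j,f) via R2 from knows(j,e), edge(e,f)
round 2: derive conn(c,e) via R1 from conn(c,f), conn(f,e)
round 2: derive conn(e,e) via R1 from conn(e,j), conn(j,e)
round 2: derive conn(e,f) via R1 from conn(e,c), conn(c,f)
round 2: derive conn(f,a) via R1 from conn(f,e), conn(e,a)
round 2: derive conn(f,c) via R1 from conn(f,e), conn(e,c)
round 2: derive conn(f,d) via R1 from conn(f,e), conn(e,d)
round 2: derive conn(f,j) via R1 from conn(f,e), conn(e,j)
round 2: derive conn(j,a) via R1 from conn(j,e), conn(e,a)
round 2: derive conn(j,c) via R1 from conn(j,e), conn(e,c)
round 2: derive conn(j,d) via R1 from conn(j,e), conn(e,d)
round 2: derive conn(j,j) via R1 from conn(j,e), conn(e,j)

yes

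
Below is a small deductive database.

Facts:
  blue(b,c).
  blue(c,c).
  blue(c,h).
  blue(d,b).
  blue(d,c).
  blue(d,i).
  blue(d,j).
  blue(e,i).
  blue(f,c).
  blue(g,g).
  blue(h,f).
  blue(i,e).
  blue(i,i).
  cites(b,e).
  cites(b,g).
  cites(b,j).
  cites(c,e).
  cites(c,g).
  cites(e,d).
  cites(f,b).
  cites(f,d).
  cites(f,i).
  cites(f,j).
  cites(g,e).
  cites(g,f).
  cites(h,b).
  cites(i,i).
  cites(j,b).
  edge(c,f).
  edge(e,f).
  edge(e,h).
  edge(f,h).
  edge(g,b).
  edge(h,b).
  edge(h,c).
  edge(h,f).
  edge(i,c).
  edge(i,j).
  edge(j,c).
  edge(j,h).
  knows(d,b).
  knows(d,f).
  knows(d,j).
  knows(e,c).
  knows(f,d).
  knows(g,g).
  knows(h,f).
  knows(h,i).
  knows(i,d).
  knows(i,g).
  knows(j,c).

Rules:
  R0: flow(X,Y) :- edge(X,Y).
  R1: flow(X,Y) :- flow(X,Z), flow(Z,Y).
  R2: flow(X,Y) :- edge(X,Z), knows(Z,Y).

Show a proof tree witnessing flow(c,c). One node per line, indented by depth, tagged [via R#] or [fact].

flow(c,c)  [via R1]
  flow(c,f)  [via R0]
    edge(c,f)  [fact]
  flow(f,c)  [via R1]
    flow(f,h)  [via R0]
      edge(f,h)  [fact]
    flow(h,c)  [via R0]
      edge(h,c)  [fact]

round 1: derive flow(c,f) via R0 from edge(c,f)
round 1: derive flow(e,f) via R0 from edge(e,f)
round 1: derive flow(e,h) via R0 from edge(e,h)
round 1: derive flow(f,h) via R0 from edge(f,h)
round 1: derive flow(g,b) via R0 from edge(g,b)
round 1: derive flow(h,b) via R0 from edge(h,b)
round 1: derive flow(h,c) via R0 from edge(h,c)
round 1: derive flow(h,f) via R0 from edge(h,f)
round 1: derive flow(i,c) via R0 from edge(i,c)
round 1: derive flow(i,j) via R0 from edge(i,j)
round 1: derive flow(j,c) via R0 from edge(j,c)
round 1: derive flow(j,h) via R0 from edge(j,h)
round 1: derive flow(c,d) via R2 from edge(c,f), knows(f,d)
round 1: derive flow(e,d) via R2 from edge(e,f), knows(f,d)
round 1: derive flow(e,i) via R2 from edge(e,h), knows(h,i)
round 1: derive flow(f,f) via R2 from edge(f,h), knows(h,f)
round 1: derive flow(f,i) via R2 from edge(f,h), knows(h,i)
round 1: derive flow(h,d) via R2 from edge(h,f), knows(f,d)
round 1: derive flow(j,f) via R2 from edge(j,h), knows(h,f)
round 1: derive flow(j,i) via R2 from edge(j,h), knows(h,i)
round 2: derive flow(c,h) via R1 from flow(c,f), flow(f,h)
round 2: derive flow(c,i) via R1 from flow(c,f), flow(f,i)
round 2: derive flow(e,b) via R1 from flow(e,h), flow(h,b)
round 2: derive flow(e,c) via R1 from flow(e,h), flow(h,c)
round 2: derive flow(e,j) via R1 from flow(e,i), flow(i,j)
round 2: derive flow(f,b) via R1 from flow(f,h), flow(h,b)
round 2: derive flow(f,c) via R1 from flow(f,h), flow(h,c)
round 2: derive flow(f,d) via R1 from flow(f,h), flow(h,d)
round 2: derive flow(f,j) via R1 from flow(f,i), flow(i,j)
round 2: derive flow(h,h) via R1 from flow(h,f), flow(f,h)
round 2: derive flow(h,i) via R1 from flow(h,f), flow(f,i)
round 2: derive flow(i,d) via R1 from flow(i,c), flow(c,d)
round 2: derive flow(i,f) via R1 from flow(i,c), flow(c,f)
round 2: derive flow(i,h) via R1 from flow(i,j), flow(j,h)
round 2: derive flow(i,i) via R1 from flow(i,j), flow(j,i)
round 2: derive flow(j,b) via R1 from flow(j,h), flow(h,b)
round 2: derive flow(j,d) via R1 from flow(j,c), flow(c,d)
round 2: derive flow(j,j) via R1 from flow(j,i), flow(i,j)
round 3: derive flow(c,b) via R1 from flow(c,f), flow(f,b)
round 3: derive flow(c,c) via R1 from flow(c,f), flow(f,c)
round 3: derive flow(c,j) via R1 from flow(c,f), flow(f,j)
round 3: derive flow(h,j) via R1 from flow(h,f), flow(f,j)
round 3: derive flow(i,b) via R1 from flow(i,f), flow(f,b)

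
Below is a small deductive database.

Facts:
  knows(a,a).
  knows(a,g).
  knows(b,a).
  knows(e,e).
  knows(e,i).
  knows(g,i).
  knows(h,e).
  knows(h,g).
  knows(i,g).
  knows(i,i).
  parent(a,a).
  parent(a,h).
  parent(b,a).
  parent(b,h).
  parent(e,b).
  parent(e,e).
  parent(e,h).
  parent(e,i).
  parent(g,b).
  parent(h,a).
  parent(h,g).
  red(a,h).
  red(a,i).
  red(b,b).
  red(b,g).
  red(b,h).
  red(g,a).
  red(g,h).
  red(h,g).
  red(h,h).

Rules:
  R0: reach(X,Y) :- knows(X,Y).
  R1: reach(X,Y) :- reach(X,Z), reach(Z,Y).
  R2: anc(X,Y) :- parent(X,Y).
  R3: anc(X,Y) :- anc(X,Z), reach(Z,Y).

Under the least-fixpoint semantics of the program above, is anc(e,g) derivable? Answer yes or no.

round 1: derive reach(a,a) via R0 from knows(a,a)
round 1: derive reach(a,g) via R0 from knows(a,g)
round 1: derive reach(b,a) via R0 from knows(b,a)
round 1: derive reach(e,e) via R0 from knows(e,e)
round 1: derive reach(e,i) via R0 from knows(e,i)
round 1: derive reach(g,i) via R0 from knows(g,i)
round 1: derive reach(h,e) via R0 from knows(h,e)
round 1: derive reach(h,g) via R0 from knows(h,g)
round 1: derive reach(i,g) via R0 from knows(i,g)
round 1: derive reach(i,i) via R0 from knows(i,i)
round 1: derive anc(a,a) via R2 from parent(a,a)
round 1: derive anc(a,h) via R2 from parent(a,h)
round 1: derive anc(b,a) via R2 from parent(b,a)
round 1: derive anc(b,h) via R2 from parent(b,h)
round 1: derive anc(e,b) via R2 from parent(e,b)
round 1: derive anc(e,e) via R2 from parent(e,e)
round 1: derive anc(e,h) via R2 from parent(e,h)
round 1: derive anc(e,i) via R2 from parent(e,i)
round 1: derive anc(g,b) via R2 from parent(g,b)
round 1: derive anc(h,a) via R2 from parent(h,a)
round 1: derive anc(h,g) via R2 from parent(h,g)
round 2: derive reach(a,i) via R1 from reach(a,g), reach(g,i)
round 2: derive reach(b,g) via R1 from reach(b,a), reach(a,g)
round 2: derive reach(e,g) via R1 from reach(e,i), reach(i,g)
round 2: derive reach(g,g) via R1 from reach(g,i), reach(i,g)
round 2: derive reach(h,i) via R1 from reach(h,e), reach(e,i)
round 2: derive anc(a,e) via R3 from anc(a,h), reach(h,e)
round 2: derive anc(a,g) via R3 from anc(a,a), reach(a,g)
round 2: derive anc(b,e) via R3 from anc(b,h), reach(h,e)
round 2: derive anc(b,g) via R3 from anc(b,a), reach(a,g)
round 2: derive anc(e,a) via R3 from anc(e,b), reach(b,a)
round 2: derive anc(e,g) via R3 from anc(e,h), reach(h,g)
round 2: derive anc(g,a) via R3 from anc(g,b), reach(b,a)
round 2: derive anc(h,i) via R3 from anc(h,g), reach(g,i)
round 3: derive reach(b,i) via R1 from reach(b,a), reach(a,i)
round 3: derive anc(a,i) via R3 from anc(a,a), reach(a,i)
round 3: derive anc(b,i) via R3 from anc(b,a), reach(a,i)
round 3: derive anc(g,g) via R3 from anc(g,a), reach(a,g)
round 3: derive anc(g,i) via R3 from anc(g,a), reach(a,i)

yes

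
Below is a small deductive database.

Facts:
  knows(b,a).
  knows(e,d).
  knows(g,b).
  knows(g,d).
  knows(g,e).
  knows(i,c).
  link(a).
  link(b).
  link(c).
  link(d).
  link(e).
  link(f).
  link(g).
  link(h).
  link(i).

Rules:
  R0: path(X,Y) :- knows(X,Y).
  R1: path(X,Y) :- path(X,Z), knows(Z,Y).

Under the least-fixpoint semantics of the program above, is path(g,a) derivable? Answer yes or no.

yes

round 1: derive path(b,a) via R0 from knows(b,a)
round 1: derive path(e,d) via R0 from knows(e,d)
round 1: derive path(g,b) via R0 from knows(g,b)
round 1: derive path(g,d) via R0 from knows(g,d)
round 1: derive path(g,e) via R0 from knows(g,e)
round 1: derive path(i,c) via R0 from knows(i,c)
round 2: derive path(g,a) via R1 from path(g,b), knows(b,a)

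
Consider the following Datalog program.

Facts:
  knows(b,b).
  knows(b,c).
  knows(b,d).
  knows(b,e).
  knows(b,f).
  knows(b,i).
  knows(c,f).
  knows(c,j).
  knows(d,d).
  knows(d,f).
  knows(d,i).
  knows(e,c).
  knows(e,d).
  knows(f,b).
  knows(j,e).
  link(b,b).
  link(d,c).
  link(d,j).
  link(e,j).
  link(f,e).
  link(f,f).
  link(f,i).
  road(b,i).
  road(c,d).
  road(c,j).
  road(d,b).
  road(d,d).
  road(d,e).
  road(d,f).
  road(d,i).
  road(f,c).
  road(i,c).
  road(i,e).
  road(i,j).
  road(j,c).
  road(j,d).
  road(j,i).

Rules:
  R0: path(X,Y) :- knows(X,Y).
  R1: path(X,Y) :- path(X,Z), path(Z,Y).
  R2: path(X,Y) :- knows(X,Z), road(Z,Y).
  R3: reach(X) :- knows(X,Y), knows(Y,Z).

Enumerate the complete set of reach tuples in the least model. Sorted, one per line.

round 1: derive reach(b) via R3 from knows(b,b), knows(b,b)
round 1: derive reach(c) via R3 from knows(c,f), knows(f,b)
round 1: derive reach(d) via R3 from knows(d,d), knows(d,d)
round 1: derive reach(e) via R3 from knows(e,c), knows(c,f)
round 1: derive reach(f) via R3 from knows(f,b), knows(b,b)
round 1: derive reach(j) via R3 from knows(j,e), knows(e,c)

reach(b)
reach(c)
reach(d)
reach(e)
reach(f)
reach(j)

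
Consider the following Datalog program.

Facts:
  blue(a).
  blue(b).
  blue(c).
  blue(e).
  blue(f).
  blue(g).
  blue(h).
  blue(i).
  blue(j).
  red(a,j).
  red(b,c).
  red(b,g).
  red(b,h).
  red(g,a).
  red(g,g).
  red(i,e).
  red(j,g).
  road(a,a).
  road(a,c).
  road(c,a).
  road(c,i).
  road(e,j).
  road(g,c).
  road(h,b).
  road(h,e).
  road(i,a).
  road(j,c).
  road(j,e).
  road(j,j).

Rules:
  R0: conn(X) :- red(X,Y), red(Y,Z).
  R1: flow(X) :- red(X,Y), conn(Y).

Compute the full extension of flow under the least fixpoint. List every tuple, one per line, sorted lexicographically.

flow(a)
flow(b)
flow(g)
flow(j)

round 1: derive conn(a) via R0 from red(a,j), red(j,g)
round 1: derive conn(b) via R0 from red(b,g), red(g,a)
round 1: derive conn(g) via R0 from red(g,a), red(a,j)
round 1: derive conn(j) via R0 from red(j,g), red(g,a)
round 2: derive flow(a) via R1 from red(a,j), conn(j)
round 2: derive flow(b) via R1 from red(b,g), conn(g)
round 2: derive flow(g) via R1 from red(g,a), conn(a)
round 2: derive flow(j) via R1 from red(j,g), conn(g)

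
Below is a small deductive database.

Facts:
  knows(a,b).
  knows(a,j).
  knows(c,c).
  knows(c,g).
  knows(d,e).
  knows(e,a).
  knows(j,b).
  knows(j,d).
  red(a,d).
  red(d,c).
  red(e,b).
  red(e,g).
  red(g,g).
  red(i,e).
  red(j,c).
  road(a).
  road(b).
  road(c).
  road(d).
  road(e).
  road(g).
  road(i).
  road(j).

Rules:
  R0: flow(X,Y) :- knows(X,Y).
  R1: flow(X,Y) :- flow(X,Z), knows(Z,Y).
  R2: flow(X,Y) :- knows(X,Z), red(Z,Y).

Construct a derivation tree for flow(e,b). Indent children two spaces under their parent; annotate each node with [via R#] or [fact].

flow(e,b)  [via R1]
  flow(e,a)  [via R0]
    knows(e,a)  [fact]
  knows(a,b)  [fact]

round 1: derive flow(a,b) via R0 from knows(a,b)
round 1: derive flow(a,j) via R0 from knows(a,j)
round 1: derive flow(c,c) via R0 from knows(c,c)
round 1: derive flow(c,g) via R0 from knows(c,g)
round 1: derive flow(d,e) via R0 from knows(d,e)
round 1: derive flow(e,a) via R0 from knows(e,a)
round 1: derive flow(j,b) via R0 from knows(j,b)
round 1: derive flow(j,d) via R0 from knows(j,d)
round 1: derive flow(a,c) via R2 from knows(a,j), red(j,c)
round 1: derive flow(d,b) via R2 from knows(d,e), red(e,b)
round 1: derive flow(d,g) via R2 from knows(d,e), red(e,g)
round 1: derive flow(e,d) via R2 from knows(e,a), red(a,d)
round 1: derive flow(j,c) via R2 from knows(j,d), red(d,c)
round 2: derive flow(a,d) via R1 from flow(a,j), knows(j,d)
round 2: derive flow(a,g) via R1 from flow(a,c), knows(c,g)
round 2: derive flow(d,a) via R1 from flow(d,e), knows(e,a)
round 2: derive flow(e,b) via R1 from flow(e,a), knows(a,b)
round 2: derive flow(e,e) via R1 from flow(e,d), knows(d,e)
round 2: derive flow(e,j) via R1 from flow(e,a), knows(a,j)
round 2: derive flow(j,e) via R1 from flow(j,d), knows(d,e)
round 2: derive flow(j,g) via R1 from flow(j,c), knows(c,g)
round 3: derive flow(a,e) via R1 from flow(a,d), knows(d,e)
round 3: derive flow(d,j) via R1 from flow(d,a), knows(a,j)
round 3: derive flow(j,a) via R1 from flow(j,e), knows(e,a)
round 4: derive flow(a,a) via R1 from flow(a,e), knows(e,a)
round 4: derive flow(d,d) via R1 from flow(d,j), knows(j,d)
round 4: derive flow(j,j) via R1 from flow(j,a), knows(a,j)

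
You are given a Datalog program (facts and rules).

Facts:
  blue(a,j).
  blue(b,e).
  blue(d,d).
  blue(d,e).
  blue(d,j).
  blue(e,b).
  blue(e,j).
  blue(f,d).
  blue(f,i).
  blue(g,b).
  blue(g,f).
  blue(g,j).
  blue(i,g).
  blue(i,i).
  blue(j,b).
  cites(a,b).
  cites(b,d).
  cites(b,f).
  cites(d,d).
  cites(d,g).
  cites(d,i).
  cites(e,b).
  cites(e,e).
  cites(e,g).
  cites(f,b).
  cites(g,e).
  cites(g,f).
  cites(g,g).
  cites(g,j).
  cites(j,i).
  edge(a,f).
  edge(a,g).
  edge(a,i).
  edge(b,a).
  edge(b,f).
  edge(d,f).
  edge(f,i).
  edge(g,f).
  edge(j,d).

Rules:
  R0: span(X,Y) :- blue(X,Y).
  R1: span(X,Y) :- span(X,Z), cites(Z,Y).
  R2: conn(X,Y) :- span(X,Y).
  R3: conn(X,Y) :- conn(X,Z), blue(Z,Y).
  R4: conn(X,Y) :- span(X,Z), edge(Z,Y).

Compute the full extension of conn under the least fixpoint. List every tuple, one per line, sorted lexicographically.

round 1: derive span(a,j) via R0 from blue(a,j)
round 1: derive span(b,e) via R0 from blue(b,e)
round 1: derive span(d,d) via R0 from blue(d,d)
round 1: derive span(d,e) via R0 from blue(d,e)
round 1: derive span(d,j) via R0 from blue(d,j)
round 1: derive span(e,b) via R0 from blue(e,b)
round 1: derive span(e,j) via R0 from blue(e,j)
round 1: derive span(f,d) via R0 from blue(f,d)
round 1: derive span(f,i) via R0 from blue(f,i)
round 1: derive span(g,b) via R0 from blue(g,b)
round 1: derive span(g,f) via R0 from blue(g,f)
round 1: derive span(g,j) via R0 from blue(g,j)
round 1: derive span(i,g) via R0 from blue(i,g)
round 1: derive span(i,i) via R0 from blue(i,i)
round 1: derive span(j,b) via R0 from blue(j,b)
round 2: derive span(a,i) via R1 from span(a,j), cites(j,i)
round 2: derive span(b,b) via R1 from span(b,e), cites(e,b)
round 2: derive span(b,g) via R1 from span(b,e), cites(e,g)
round 2: derive span(d,b) via R1 from span(d,e), cites(e,b)
round 2: derive span(d,g) via R1 from span(d,d), cites(d,g)
round 2: derive span(d,i) via R1 from span(d,d), cites(d,i)
round 2: derive span(e,d) via R1 from span(e,b), cites(b,d)
round 2: derive span(e,f) via R1 from span(e,b), cites(b,f)
round 2: derive span(e,i) via R1 from span(e,j), cites(j,i)
round 2: derive span(f,g) via R1 from span(f,d), cites(d,g)
round 2: derive span(g,d) via R1 from span(g,b), cites(b,d)
round 2: derive span(g,i) via R1 from span(g,j), cites(j,i)
round 2: derive span(i,e) via R1 from span(i,g), cites(g,e)
round 2: derive span(i,f) via R1 from span(i,g), cites(g,f)
round 2: derive span(i,j) via R1 from span(i,g), cites(g,j)
round 2: derive span(j,d) via R1 from span(j,b), cites(b,d)
round 2: derive span(j,f) via R1 from span(j,b), cites(b,f)
round 2: derive conn(a,j) via R2 from span(a,j)
round 2: derive conn(b,e) via R2 from span(b,e)
round 2: derive conn(d,d) via R2 from span(d,d)
round 2: derive conn(d,e) via R2 from span(d,e)
round 2: derive conn(d,j) via R2 from span(d,j)
round 2: derive conn(e,b) via R2 from span(e,b)
round 2: derive conn(e,j) via R2 from span(e,j)
round 2: derive conn(f,d) via R2 from span(f,d)
round 2: derive conn(f,i) via R2 from span(f,i)
round 2: derive conn(g,b) via R2 from span(g,b)
round 2: derive conn(g,f) via R2 from span(g,f)
round 2: derive conn(g,j) via R2 from span(g,j)
round 2: derive conn(i,g) via R2 from span(i,g)
round 2: derive conn(i,i) via R2 from span(i,i)
round 2: derive conn(j,b) via R2 from span(j,b)
round 2: derive conn(a,d) via R4 from span(a,j), edge(j,d)
round 2: derive conn(d,f) via R4 from span(d,d), edge(d,f)
round 2: derive conn(e,a) via R4 from span(e,b), edge(b,a)
round 2: derive conn(e,d) via R4 from span(e,j), edge(j,d)
round 2: derive conn(e,f) via R4 from span(e,b), edge(b,f)
round 2: derive conn(f,f) via R4 from span(f,d), edge(d,f)
round 2: derive conn(g,a) via R4 from span(g,b), edge(b,a)
round 2: derive conn(g,d) via R4 from span(g,j), edge(j,d)
round 2: derive conn(g,i) via R4 from span(g,f), edge(f,i)
round 2: derive conn(i,f) via R4 from span(i,g), edge(g,f)
round 2: derive conn(j,a) via R4 from span(j,b), edge(b,a)
round 2: derive conn(j,f) via R4 from span(j,b), edge(b,f)
round 3: derive span(b,d) via R1 from span(b,b), cites(b,d)
round 3: derive span(b,f) via R1 from span(b,b), cites(b,f)
round 3: derive span(b,j) via R1 from span(b,g), cites(g,j)
round 3: derive span(d,f) via R1 from span(d,b), cites(b,f)
round 3: derive span(e,g) via R1 from span(e,d), cites(d,g)
round 3: derive span(f,e) via R1 from span(f,g), cites(g,e)
round 3: derive span(f,f) via R1 from span(f,g), cites(g,f)
round 3: derive span(f,j) via R1 from span(f,g), cites(g,j)
round 3: derive span(g,g) via R1 from span(g,d), cites(d,g)
round 3: derive span(i,b) via R1 from span(i,e), cites(e,b)
round 3: derive span(j,g) via R1 from span(j,d), cites(d,g)
round 3: derive span(j,i) via R1 from span(j,d), cites(d,i)
round 3: derive conn(a,i) via R2 from span(a,i)
round 3: derive conn(b,b) via R2 from span(b,b)
round 3: derive conn(b,g) via R2 from span(b,g)
round 3: derive conn(d,b) via R2 from span(d,b)
round 3: derive conn(d,g) via R2 from span(d,g)
round 3: derive conn(d,i) via R2 from span(d,i)
round 3: derive conn(e,i) via R2 from span(e,i)
round 3: derive conn(f,g) via R2 from span(f,g)
round 3: derive conn(i,e) via R2 from span(i,e)
round 3: derive conn(i,j) via R2 from span(i,j)
round 3: derive conn(j,d) via R2 from span(j,d)
round 3: derive conn(a,b) via R3 from conn(a,j), blue(j,b)
round 3: derive conn(a,e) via R3 from conn(a,d), blue(d,e)
round 3: derive conn(b,j) via R3 from conn(b,e), blue(e,j)
round 3: derive conn(e,e) via R3 from conn(e,b), blue(b,e)
round 3: derive conn(f,e) via R3 from conn(f,d), blue(d,e)
round 3: derive conn(f,j) via R3 from conn(f,d), blue(d,j)
round 3: derive conn(g,e) via R3 from conn(g,b), blue(b,e)
round 3: derive conn(g,g) via R3 from conn(g,i), blue(i,g)
round 3: derive conn(i,b) via R3 from conn(i,g), blue(g,b)
round 3: derive conn(i,d) via R3 from conn(i,f), blue(f,d)
round 3: derive conn(j,e) via R3 from conn(j,b), blue(b,e)
round 3: derive conn(j,i) via R3 from conn(j,f), blue(f,i)
round 3: derive conn(j,j) via R3 from conn(j,a), blue(a,j)
round 3: derive conn(b,a) via R4 from span(b,b), edge(b,a)
round 3: derive conn(b,f) via R4 from span(b,b), edge(b,f)
round 3: derive conn(d,a) via R4 from span(d,b), edge(b,a)
round 4: derive span(b,i) via R1 from span(b,d), cites(d,i)
round 4: derive span(e,e) via R1 from span(e,g), cites(g,e)
round 4: derive span(f,b) via R1 from span(f,e), cites(e,b)
round 4: derive span(g,e) via R1 from span(g,g), cites(g,e)
round 4: derive span(i,d) via R1 from span(i,b), cites(b,d)
round 4: derive span(j,e) via R1 from span(j,g), cites(g,e)
round 4: derive span(j,j) via R1 from span(j,g), cites(g,j)
round 4: derive conn(b,d) via R2 from span(b,d)
round 4: derive conn(e,g) via R2 from span(e,g)
round 4: derive conn(j,g) via R2 from span(j,g)
round 4: derive conn(a,g) via R3 from conn(a,i), blue(i,g)
round 4: derive conn(b,i) via R3 from conn(b,f), blue(f,i)
round 4: derive conn(f,b) via R3 from conn(f,e), blue(e,b)
round 4: derive conn(i,a) via R4 from span(i,b), edge(b,a)
round 5: derive conn(a,f) via R3 from conn(a,g), blue(g,f)
round 5: derive conn(f,a) via R4 from span(f,b), edge(b,a)

conn(a,b)
conn(a,d)
conn(a,e)
conn(a,f)
conn(a,g)
conn(a,i)
conn(a,j)
conn(b,a)
conn(b,b)
conn(b,d)
conn(b,e)
conn(b,f)
conn(b,g)
conn(b,i)
conn(b,j)
conn(d,a)
conn(d,b)
conn(d,d)
conn(d,e)
conn(d,f)
conn(d,g)
conn(d,i)
conn(d,j)
conn(e,a)
conn(e,b)
conn(e,d)
conn(e,e)
conn(e,f)
conn(e,g)
conn(e,i)
conn(e,j)
conn(f,a)
conn(f,b)
conn(f,d)
conn(f,e)
conn(f,f)
conn(f,g)
conn(f,i)
conn(f,j)
conn(g,a)
conn(g,b)
conn(g,d)
conn(g,e)
conn(g,f)
conn(g,g)
conn(g,i)
conn(g,j)
conn(i,a)
conn(i,b)
conn(i,d)
conn(i,e)
conn(i,f)
conn(i,g)
conn(i,i)
conn(i,j)
conn(j,a)
conn(j,b)
conn(j,d)
conn(j,e)
conn(j,f)
conn(j,g)
conn(j,i)
conn(j,j)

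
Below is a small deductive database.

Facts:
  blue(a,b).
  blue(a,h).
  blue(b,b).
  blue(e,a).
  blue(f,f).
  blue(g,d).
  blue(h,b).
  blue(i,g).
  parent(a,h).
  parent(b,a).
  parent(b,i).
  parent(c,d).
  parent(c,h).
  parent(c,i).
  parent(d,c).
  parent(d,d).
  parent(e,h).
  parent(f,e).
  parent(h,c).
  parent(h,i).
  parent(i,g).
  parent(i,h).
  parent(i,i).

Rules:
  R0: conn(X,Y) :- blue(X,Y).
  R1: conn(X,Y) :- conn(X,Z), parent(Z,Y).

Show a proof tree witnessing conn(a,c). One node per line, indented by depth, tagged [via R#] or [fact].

round 1: derive conn(a,b) via R0 from blue(a,b)
round 1: derive conn(a,h) via R0 from blue(a,h)
round 1: derive conn(b,b) via R0 from blue(b,b)
round 1: derive conn(e,a) via R0 from blue(e,a)
round 1: derive conn(f,f) via R0 from blue(f,f)
round 1: derive conn(g,d) via R0 from blue(g,d)
round 1: derive conn(h,b) via R0 from blue(h,b)
round 1: derive conn(i,g) via R0 from blue(i,g)
round 2: derive conn(a,a) via R1 from conn(a,b), parent(b,a)
round 2: derive conn(a,c) via R1 from conn(a,h), parent(h,c)
round 2: derive conn(a,i) via R1 from conn(a,b), parent(b,i)
round 2: derive conn(b,a) via R1 from conn(b,b), parent(b,a)
round 2: derive conn(b,i) via R1 from conn(b,b), parent(b,i)
round 2: derive conn(e,h) via R1 from conn(e,a), parent(a,h)
round 2: derive conn(f,e) via R1 from conn(f,f), parent(f,e)
round 2: derive conn(g,c) via R1 from conn(g,d), parent(d,c)
round 2: derive conn(h,a) via R1 from conn(h,b), parent(b,a)
round 2: derive conn(h,i) via R1 from conn(h,b), parent(b,i)
round 3: derive conn(a,d) via R1 from conn(a,c), parent(c,d)
round 3: derive conn(a,g) via R1 from conn(a,i), parent(i,g)
round 3: derive conn(b,g) via R1 from conn(b,i), parent(i,g)
round 3: derive conn(b,h) via R1 from conn(b,a), parent(a,h)
round 3: derive conn(e,c) via R1 from conn(e,h), parent(h,c)
round 3: derive conn(e,i) via R1 from conn(e,h), parent(h,i)
round 3: derive conn(f,h) via R1 from conn(f,e), parent(e,h)
round 3: derive conn(g,h) via R1 from conn(g,c), parent(c,h)
round 3: derive conn(g,i) via R1 from conn(g,c), parent(c,i)
round 3: derive conn(h,g) via R1 from conn(h,i), parent(i,g)
round 3: derive conn(h,h) via R1 from conn(h,a), parent(a,h)
round 4: derive conn(b,c) via R1 from conn(b,h), parent(h,c)
round 4: derive conn(e,d) via R1 from conn(e,c), parent(c,d)
round 4: derive conn(e,g) via R1 from conn(e,i), parent(i,g)
round 4: derive conn(f,c) via R1 from conn(f,h), parent(h,c)
round 4: derive conn(f,i) via R1 from conn(f,h), parent(h,i)
round 4: derive conn(g,g) via R1 from conn(g,i), parent(i,g)
round 4: derive conn(h,c) via R1 from conn(h,h), parent(h,c)
round 5: derive conn(b,d) via R1 from conn(b,c), parent(c,d)
round 5: derive conn(f,d) via R1 from conn(f,c), parent(c,d)
round 5: derive conn(f,g) via R1 from conn(f,i), parent(i,g)
round 5: derive conn(h,d) via R1 from conn(h,c), parent(c,d)

conn(a,c)  [via R1]
  conn(a,h)  [via R0]
    blue(a,h)  [fact]
  parent(h,c)  [fact]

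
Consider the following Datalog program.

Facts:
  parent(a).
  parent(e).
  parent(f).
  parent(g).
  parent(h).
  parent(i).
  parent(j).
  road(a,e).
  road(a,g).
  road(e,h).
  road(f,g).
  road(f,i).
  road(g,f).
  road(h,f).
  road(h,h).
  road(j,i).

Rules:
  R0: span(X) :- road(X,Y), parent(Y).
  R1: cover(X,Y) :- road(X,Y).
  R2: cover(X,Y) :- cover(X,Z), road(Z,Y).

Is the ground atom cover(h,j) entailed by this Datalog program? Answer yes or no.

no

round 1: derive cover(a,e) via R1 from road(a,e)
round 1: derive cover(a,g) via R1 from road(a,g)
round 1: derive cover(e,h) via R1 from road(e,h)
round 1: derive cover(f,g) via R1 from road(f,g)
round 1: derive cover(f,i) via R1 from road(f,i)
round 1: derive cover(g,f) via R1 from road(g,f)
round 1: derive cover(h,f) via R1 from road(h,f)
round 1: derive cover(h,h) via R1 from road(h,h)
round 1: derive cover(j,i) via R1 from road(j,i)
round 2: derive cover(a,f) via R2 from cover(a,g), road(g,f)
round 2: derive cover(a,h) via R2 from cover(a,e), road(e,h)
round 2: derive cover(e,f) via R2 from cover(e,h), road(h,f)
round 2: derive cover(f,f) via R2 from cover(f,g), road(g,f)
round 2: derive cover(g,g) via R2 from cover(g,f), road(f,g)
round 2: derive cover(g,i) via R2 from cover(g,f), road(f,i)
round 2: derive cover(h,g) via R2 from cover(h,f), road(f,g)
round 2: derive cover(h,i) via R2 from cover(h,f), road(f,i)
round 3: derive cover(a,i) via R2 from cover(a,f), road(f,i)
round 3: derive cover(e,g) via R2 from cover(e,f), road(f,g)
round 3: derive cover(e,i) via R2 from cover(e,f), road(f,i)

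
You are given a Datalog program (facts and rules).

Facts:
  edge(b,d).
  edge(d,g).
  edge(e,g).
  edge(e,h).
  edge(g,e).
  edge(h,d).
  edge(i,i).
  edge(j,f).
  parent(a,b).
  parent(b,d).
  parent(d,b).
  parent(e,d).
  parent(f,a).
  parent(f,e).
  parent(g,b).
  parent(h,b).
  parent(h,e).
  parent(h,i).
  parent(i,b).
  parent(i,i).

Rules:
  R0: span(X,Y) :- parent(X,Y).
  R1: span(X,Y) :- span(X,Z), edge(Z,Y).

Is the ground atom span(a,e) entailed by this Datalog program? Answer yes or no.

yes

round 1: derive span(a,b) via R0 from parent(a,b)
round 1: derive span(b,d) via R0 from parent(b,d)
round 1: derive span(d,b) via R0 from parent(d,b)
round 1: derive span(e,d) via R0 from parent(e,d)
round 1: derive span(f,a) via R0 from parent(f,a)
round 1: derive span(f,e) via R0 from parent(f,e)
round 1: derive span(g,b) via R0 from parent(g,b)
round 1: derive span(h,b) via R0 from parent(h,b)
round 1: derive span(h,e) via R0 from parent(h,e)
round 1: derive span(h,i) via R0 from parent(h,i)
round 1: derive span(i,b) via R0 from parent(i,b)
round 1: derive span(i,i) via R0 from parent(i,i)
round 2: derive span(a,d) via R1 from span(a,b), edge(b,d)
round 2: derive span(b,g) via R1 from span(b,d), edge(d,g)
round 2: derive span(d,d) via R1 from span(d,b), edge(b,d)
round 2: derive span(e,g) via R1 from span(e,d), edge(d,g)
round 2: derive span(f,g) via R1 from span(f,e), edge(e,g)
round 2: derive span(f,h) via R1 from span(f,e), edge(e,h)
round 2: derive span(g,d) via R1 from span(g,b), edge(b,d)
round 2: derive span(h,d) via R1 from span(h,b), edge(b,d)
round 2: derive span(h,g) via R1 from span(h,e), edge(e,g)
round 2: derive span(h,h) via R1 from span(h,e), edge(e,h)
round 2: derive span(i,d) via R1 from span(i,b), edge(b,d)
round 3: derive span(a,g) via R1 from span(a,d), edge(d,g)
round 3: derive span(b,e) via R1 from span(b,g), edge(g,e)
round 3: derive span(d,g) via R1 from span(d,d), edge(d,g)
round 3: derive span(e,e) via R1 from span(e,g), edge(g,e)
round 3: derive span(f,d) via R1 from span(f,h), edge(h,d)
round 3: derive span(g,g) via R1 from span(g,d), edge(d,g)
round 3: derive span(i,g) via R1 from span(i,d), edge(d,g)
round 4: derive span(a,e) via R1 from span(a,g), edge(g,e)
round 4: derive span(b,h) via R1 from span(b,e), edge(e,h)
round 4: derive span(d,e) via R1 from span(d,g), edge(g,e)
round 4: derive span(e,h) via R1 from span(e,e), edge(e,h)
round 4: derive span(g,e) via R1 from span(g,g), edge(g,e)
round 4: derive span(i,e) via R1 from span(i,g), edge(g,e)
round 5: derive span(a,h) via R1 from span(a,e), edge(e,h)
round 5: derive span(d,h) via R1 from span(d,e), edge(e,h)
round 5: derive span(g,h) via R1 from span(g,e), edge(e,h)
round 5: derive span(i,h) via R1 from span(i,e), edge(e,h)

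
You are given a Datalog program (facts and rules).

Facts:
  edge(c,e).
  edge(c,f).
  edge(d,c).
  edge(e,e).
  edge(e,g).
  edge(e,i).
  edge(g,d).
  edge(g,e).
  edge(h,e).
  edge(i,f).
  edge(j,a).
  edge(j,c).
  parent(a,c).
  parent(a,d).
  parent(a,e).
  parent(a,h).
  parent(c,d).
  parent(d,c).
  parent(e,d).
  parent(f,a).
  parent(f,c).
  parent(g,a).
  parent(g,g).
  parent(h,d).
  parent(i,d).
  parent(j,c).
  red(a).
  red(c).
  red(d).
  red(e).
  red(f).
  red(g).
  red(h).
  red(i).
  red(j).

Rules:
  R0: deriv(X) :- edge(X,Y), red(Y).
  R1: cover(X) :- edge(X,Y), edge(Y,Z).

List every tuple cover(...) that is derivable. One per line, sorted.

round 1: derive cover(c) via R1 from edge(c,e), edge(e,e)
round 1: derive cover(d) via R1 from edge(d,c), edge(c,e)
round 1: derive cover(e) via R1 from edge(e,e), edge(e,e)
round 1: derive cover(g) via R1 from edge(g,d), edge(d,c)
round 1: derive cover(h) via R1 from edge(h,e), edge(e,e)
round 1: derive cover(j) via R1 from edge(j,c), edge(c,e)

cover(c)
cover(d)
cover(e)
cover(g)
cover(h)
cover(j)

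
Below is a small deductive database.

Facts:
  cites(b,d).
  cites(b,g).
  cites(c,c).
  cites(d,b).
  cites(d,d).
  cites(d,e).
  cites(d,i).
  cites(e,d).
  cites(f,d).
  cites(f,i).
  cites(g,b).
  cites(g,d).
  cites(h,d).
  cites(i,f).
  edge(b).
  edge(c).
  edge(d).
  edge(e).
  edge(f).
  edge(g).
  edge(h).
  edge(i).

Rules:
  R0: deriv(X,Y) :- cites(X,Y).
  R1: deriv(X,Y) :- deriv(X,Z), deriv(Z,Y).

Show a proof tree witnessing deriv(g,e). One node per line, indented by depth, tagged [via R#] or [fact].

deriv(g,e)  [via R1]
  deriv(g,d)  [via R0]
    cites(g,d)  [fact]
  deriv(d,e)  [via R0]
    cites(d,e)  [fact]

round 1: derive deriv(b,d) via R0 from cites(b,d)
round 1: derive deriv(b,g) via R0 from cites(b,g)
round 1: derive deriv(c,c) via R0 from cites(c,c)
round 1: derive deriv(d,b) via R0 from cites(d,b)
round 1: derive deriv(d,d) via R0 from cites(d,d)
round 1: derive deriv(d,e) via R0 from cites(d,e)
round 1: derive deriv(d,i) via R0 from cites(d,i)
round 1: derive deriv(e,d) via R0 from cites(e,d)
round 1: derive deriv(f,d) via R0 from cites(f,d)
round 1: derive deriv(f,i) via R0 from cites(f,i)
round 1: derive deriv(g,b) via R0 from cites(g,b)
round 1: derive deriv(g,d) via R0 from cites(g,d)
round 1: derive deriv(h,d) via R0 from cites(h,d)
round 1: derive deriv(i,f) via R0 from cites(i,f)
round 2: derive deriv(b,b) via R1 from deriv(b,d), deriv(d,b)
round 2: derive deriv(b,e) via R1 from deriv(b,d), deriv(d,e)
round 2: derive deriv(b,i) via R1 from deriv(b,d), deriv(d,i)
round 2: derive deriv(d,f) via R1 from deriv(d,i), deriv(i,f)
round 2: derive deriv(d,g) via R1 from deriv(d,b), deriv(b,g)
round 2: derive deriv(e,b) via R1 from deriv(e,d), deriv(d,b)
round 2: derive deriv(e,e) via R1 from deriv(e,d), deriv(d,e)
round 2: derive deriv(e,i) via R1 from deriv(e,d), deriv(d,i)
round 2: derive deriv(f,b) via R1 from deriv(f,d), deriv(d,b)
round 2: derive deriv(f,e) via R1 from deriv(f,d), deriv(d,e)
round 2: derive deriv(f,f) via R1 from deriv(f,i), deriv(i,f)
round 2: derive deriv(g,e) via R1 from deriv(g,d), deriv(d,e)
round 2: derive deriv(g,g) via R1 from deriv(g,b), deriv(b,g)
round 2: derive deriv(g,i) via R1 from deriv(g,d), deriv(d,i)
round 2: derive deriv(h,b) via R1 from deriv(h,d), deriv(d,b)
round 2: derive deriv(h,e) via R1 from deriv(h,d), deriv(d,e)
round 2: derive deriv(h,i) via R1 from deriv(h,d), deriv(d,i)
round 2: derive deriv(i,d) via R1 from deriv(i,f), deriv(f,d)
round 2: derive deriv(i,i) via R1 from deriv(i,f), deriv(f,i)
round 3: derive deriv(b,f) via R1 from deriv(b,d), deriv(d,f)
round 3: derive deriv(e,f) via R1 from deriv(e,d), deriv(d,f)
round 3: derive deriv(e,g) via R1 from deriv(e,b), deriv(b,g)
round 3: derive deriv(f,g) via R1 from deriv(f,b), deriv(b,g)
round 3: derive deriv(g,f) via R1 from deriv(g,d), deriv(d,f)
round 3: derive deriv(h,f) via R1 from deriv(h,d), deriv(d,f)
round 3: derive deriv(h,g) via R1 from deriv(h,b), deriv(b,g)
round 3: derive deriv(i,b) via R1 from deriv(i,d), deriv(d,b)
round 3: derive deriv(i,e) via R1 from deriv(i,d), deriv(d,e)
round 3: derive deriv(i,g) via R1 from deriv(i,d), deriv(d,g)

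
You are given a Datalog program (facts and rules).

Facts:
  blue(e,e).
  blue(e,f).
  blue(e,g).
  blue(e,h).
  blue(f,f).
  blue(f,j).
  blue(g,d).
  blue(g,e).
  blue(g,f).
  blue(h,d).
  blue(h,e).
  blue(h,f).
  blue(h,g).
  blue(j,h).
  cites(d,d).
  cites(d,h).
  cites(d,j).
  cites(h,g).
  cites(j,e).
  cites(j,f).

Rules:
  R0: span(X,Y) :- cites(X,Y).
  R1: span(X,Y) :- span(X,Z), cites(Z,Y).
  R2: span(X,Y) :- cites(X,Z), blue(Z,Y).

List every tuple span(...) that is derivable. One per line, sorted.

span(d,d)
span(d,e)
span(d,f)
span(d,g)
span(d,h)
span(d,j)
span(h,d)
span(h,e)
span(h,f)
span(h,g)
span(h,h)
span(h,j)
span(j,e)
span(j,f)
span(j,g)
span(j,h)
span(j,j)

round 1: derive span(d,d) via R0 from cites(d,d)
round 1: derive span(d,h) via R0 from cites(d,h)
round 1: derive span(d,j) via R0 from cites(d,j)
round 1: derive span(h,g) via R0 from cites(h,g)
round 1: derive span(j,e) via R0 from cites(j,e)
round 1: derive span(j,f) via R0 from cites(j,f)
round 1: derive span(d,e) via R2 from cites(d,h), blue(h,e)
round 1: derive span(d,f) via R2 from cites(d,h), blue(h,f)
round 1: derive span(d,g) via R2 from cites(d,h), blue(h,g)
round 1: derive span(h,d) via R2 from cites(h,g), blue(g,d)
round 1: derive span(h,e) via R2 from cites(h,g), blue(g,e)
round 1: derive span(h,f) via R2 from cites(h,g), blue(g,f)
round 1: derive span(j,g) via R2 from cites(j,e), blue(e,g)
round 1: derive span(j,h) via R2 from cites(j,e), blue(e,h)
round 1: derive span(j,j) via R2 from cites(j,f), blue(f,j)
round 2: derive span(h,h) via R1 from span(h,d), cites(d,h)
round 2: derive span(h,j) via R1 from span(h,d), cites(d,j)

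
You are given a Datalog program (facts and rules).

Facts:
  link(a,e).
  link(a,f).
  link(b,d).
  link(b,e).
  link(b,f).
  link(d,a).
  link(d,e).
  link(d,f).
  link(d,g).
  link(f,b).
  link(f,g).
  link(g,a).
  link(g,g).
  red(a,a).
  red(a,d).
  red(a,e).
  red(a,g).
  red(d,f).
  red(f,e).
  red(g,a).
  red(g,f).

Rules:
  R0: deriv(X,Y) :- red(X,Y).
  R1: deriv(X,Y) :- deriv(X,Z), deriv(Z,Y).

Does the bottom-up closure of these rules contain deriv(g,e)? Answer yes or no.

yes

round 1: derive deriv(a,a) via R0 from red(a,a)
round 1: derive deriv(a,d) via R0 from red(a,d)
round 1: derive deriv(a,e) via R0 from red(a,e)
round 1: derive deriv(a,g) via R0 from red(a,g)
round 1: derive deriv(d,f) via R0 from red(d,f)
round 1: derive deriv(f,e) via R0 from red(f,e)
round 1: derive deriv(g,a) via R0 from red(g,a)
round 1: derive deriv(g,f) via R0 from red(g,f)
round 2: derive deriv(a,f) via R1 from deriv(a,d), deriv(d,f)
round 2: derive deriv(d,e) via R1 from deriv(d,f), deriv(f,e)
round 2: derive deriv(g,d) via R1 from deriv(g,a), deriv(a,d)
round 2: derive deriv(g,e) via R1 from deriv(g,a), deriv(a,e)
round 2: derive deriv(g,g) via R1 from deriv(g,a), deriv(a,g)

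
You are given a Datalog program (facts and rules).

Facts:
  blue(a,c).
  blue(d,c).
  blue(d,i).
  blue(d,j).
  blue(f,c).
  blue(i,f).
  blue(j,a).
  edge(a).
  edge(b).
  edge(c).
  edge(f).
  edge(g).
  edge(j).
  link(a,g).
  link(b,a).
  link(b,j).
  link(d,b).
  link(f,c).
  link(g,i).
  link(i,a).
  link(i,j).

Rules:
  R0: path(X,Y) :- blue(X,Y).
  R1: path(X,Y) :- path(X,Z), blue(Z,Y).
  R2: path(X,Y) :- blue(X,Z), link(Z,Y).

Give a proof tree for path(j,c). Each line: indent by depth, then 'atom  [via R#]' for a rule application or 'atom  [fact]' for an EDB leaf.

round 1: derive path(a,c) via R0 from blue(a,c)
round 1: derive path(d,c) via R0 from blue(d,c)
round 1: derive path(d,i) via R0 from blue(d,i)
round 1: derive path(d,j) via R0 from blue(d,j)
round 1: derive path(f,c) via R0 from blue(f,c)
round 1: derive path(i,f) via R0 from blue(i,f)
round 1: derive path(j,a) via R0 from blue(j,a)
round 1: derive path(d,a) via R2 from blue(d,i), link(i,a)
round 1: derive path(i,c) via R2 from blue(i,f), link(f,c)
round 1: derive path(j,g) via R2 from blue(j,a), link(a,g)
round 2: derive path(d,f) via R1 from path(d,i), blue(i,f)
round 2: derive path(j,c) via R1 from path(j,a), blue(a,c)

path(j,c)  [via R1]
  path(j,a)  [via R0]
    blue(j,a)  [fact]
  blue(a,c)  [fact]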